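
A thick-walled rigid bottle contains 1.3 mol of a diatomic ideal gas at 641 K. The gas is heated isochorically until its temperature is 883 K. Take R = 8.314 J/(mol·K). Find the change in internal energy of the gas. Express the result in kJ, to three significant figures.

ΔU ≈ 6.54 kJ

Constant volume ⇒ W = 0, so Q = ΔU = nCᵥΔT with Cᵥ = 5R/2 = 20.79 J/(mol·K).
ΔU = (1.3)(20.79)(883 − 641) = 6539 J.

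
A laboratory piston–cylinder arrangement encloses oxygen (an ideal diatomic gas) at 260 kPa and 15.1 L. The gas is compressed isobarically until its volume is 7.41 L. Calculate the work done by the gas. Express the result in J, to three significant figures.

W ≈ -2000 J

Isobaric: W = P ΔV.
W = (260 kPa)(7.41 − 15.1 L) = (260)(-7.69) = -1999 J.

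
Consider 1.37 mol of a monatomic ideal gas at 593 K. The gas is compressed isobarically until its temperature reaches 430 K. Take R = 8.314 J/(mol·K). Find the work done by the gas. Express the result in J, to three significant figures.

Isobaric: W = P ΔV = nR ΔT.
W = (1.37)(8.314)(430 − 593) = -1857 J.

W ≈ -1860 J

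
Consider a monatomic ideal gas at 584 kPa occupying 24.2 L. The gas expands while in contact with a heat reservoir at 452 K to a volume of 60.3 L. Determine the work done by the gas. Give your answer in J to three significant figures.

Isothermal: W = nRT ln(V₂/V₁) = P₁V₁ ln(V₂/V₁).
P₁V₁ = (584 kPa)(24.2 L) = 14133 J.
W = 14133 × ln(60.3/24.2) = 14133 × 0.913
W_by_gas = 12903 J.

W ≈ 12900 J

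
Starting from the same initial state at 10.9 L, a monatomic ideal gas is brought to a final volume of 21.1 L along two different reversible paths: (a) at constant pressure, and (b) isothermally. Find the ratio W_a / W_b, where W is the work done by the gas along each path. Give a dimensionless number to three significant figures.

W_a / W_b ≈ 1.42

Path (a) isobaric: W = P₁(V₂ − V₁) → W_a/(P₁V₁) = 0.9358.
Path (b) isothermal: W = P₁V₁ ln(V₂/V₁) → W_b/(P₁V₁) = 0.6605.
W_a / W_b = 0.9358 / 0.6605 = 1.417.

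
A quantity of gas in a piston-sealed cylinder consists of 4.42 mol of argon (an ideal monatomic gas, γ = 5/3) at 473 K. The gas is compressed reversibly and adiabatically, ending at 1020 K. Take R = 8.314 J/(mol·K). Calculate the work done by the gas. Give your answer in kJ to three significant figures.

W ≈ -30.2 kJ

Adiabatic ⇒ Q = 0, so W_by = −ΔU = nCᵥ(T₁ − T₂).
Cᵥ = 3R/2 = 12.47 J/(mol·K).
W = (4.42)(12.47)(473 − 1020) = -30152 J.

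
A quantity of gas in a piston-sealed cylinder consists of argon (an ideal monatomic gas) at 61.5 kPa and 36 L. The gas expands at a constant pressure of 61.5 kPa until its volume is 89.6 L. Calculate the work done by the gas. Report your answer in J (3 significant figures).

Isobaric: W = P ΔV.
W = (61.5 kPa)(89.6 − 36 L) = (61.5)(53.6) = 3296 J.

W ≈ 3300 J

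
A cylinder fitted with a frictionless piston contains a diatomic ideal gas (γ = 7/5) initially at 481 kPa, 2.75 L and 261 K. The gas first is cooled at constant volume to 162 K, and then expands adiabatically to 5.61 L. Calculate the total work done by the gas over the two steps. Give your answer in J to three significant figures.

W_total ≈ 509 J

Step 1 (isochoric): W = 0 (constant volume).
After step 1: P = 298.6 kPa (V unchanged).
Step 2 (adiabatic): W = (P₁V₁ − P₂V₂)/(γ−1) = (821 − 617.3)/0.4 = 509.3 J.
W_total = 0 + 509.3 = 509.3 J.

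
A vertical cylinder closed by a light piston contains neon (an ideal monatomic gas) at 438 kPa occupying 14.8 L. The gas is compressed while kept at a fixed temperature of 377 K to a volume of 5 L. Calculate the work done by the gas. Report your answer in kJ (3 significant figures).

Isothermal: W = nRT ln(V₂/V₁) = P₁V₁ ln(V₂/V₁).
P₁V₁ = (438 kPa)(14.8 L) = 6482 J.
W = 6482 × ln(5/14.8) = 6482 × -1.085
W_by_gas = -7035 J.

W ≈ -7.03 kJ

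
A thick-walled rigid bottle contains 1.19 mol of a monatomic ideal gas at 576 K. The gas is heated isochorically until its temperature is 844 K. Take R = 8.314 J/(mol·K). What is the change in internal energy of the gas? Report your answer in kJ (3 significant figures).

Constant volume ⇒ W = 0, so Q = ΔU = nCᵥΔT with Cᵥ = 3R/2 = 12.47 J/(mol·K).
ΔU = (1.19)(12.47)(844 − 576) = 3977 J.

ΔU ≈ 3.98 kJ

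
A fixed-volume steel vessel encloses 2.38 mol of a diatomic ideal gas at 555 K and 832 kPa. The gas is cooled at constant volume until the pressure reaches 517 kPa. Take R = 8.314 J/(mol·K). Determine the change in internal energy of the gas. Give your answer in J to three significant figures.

Constant volume ⇒ W = 0, so Q = ΔU = nCᵥΔT with Cᵥ = 5R/2 = 20.79 J/(mol·K).
At constant V, T₂/T₁ = P₂/P₁ ⇒ ΔT = T₁(P₂/P₁ − 1) = 555·(517/832 − 1) = -210.1 K.
ΔU = (2.38)(20.79)(-210.1) = -10395 J.

ΔU ≈ -10400 J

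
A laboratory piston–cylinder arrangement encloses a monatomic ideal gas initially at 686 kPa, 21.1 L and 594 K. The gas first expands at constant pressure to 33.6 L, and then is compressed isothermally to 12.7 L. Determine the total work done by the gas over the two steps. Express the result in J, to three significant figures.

Step 1 (isobaric): W = PΔV = (686 kPa)(33.6 − 21.1 L) = 8575 J.
After step 1: P = 686 kPa, V = 33.6 L, T = 945.9 K.
Step 2 (isothermal): W = P₁V₁ ln(V₂/V₁) = (23050) ln(12.7/33.6) = -22426 J.
W_total = 8575 − 22426 = -13851 J.

W_total ≈ -13900 J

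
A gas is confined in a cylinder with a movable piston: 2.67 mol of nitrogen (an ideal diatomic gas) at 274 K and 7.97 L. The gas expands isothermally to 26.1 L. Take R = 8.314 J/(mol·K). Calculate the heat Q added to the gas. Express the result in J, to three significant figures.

Q ≈ 7220 J

Isothermal ⇒ ΔU = 0, so Q = W = nRT ln(V₂/V₁).
Q = (2.67)(8.314)(274) ln(26.1/7.97) = 6082 × 1.186 = 7215 J.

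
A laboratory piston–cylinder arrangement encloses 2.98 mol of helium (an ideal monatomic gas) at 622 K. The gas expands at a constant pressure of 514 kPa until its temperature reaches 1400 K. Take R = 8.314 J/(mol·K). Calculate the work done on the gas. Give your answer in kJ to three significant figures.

Isobaric: W = P ΔV = nR ΔT.
W = (2.98)(8.314)(1400 − 622) = 19276 J.
Work on gas = −W_by = -19276 J.

W ≈ -19.3 kJ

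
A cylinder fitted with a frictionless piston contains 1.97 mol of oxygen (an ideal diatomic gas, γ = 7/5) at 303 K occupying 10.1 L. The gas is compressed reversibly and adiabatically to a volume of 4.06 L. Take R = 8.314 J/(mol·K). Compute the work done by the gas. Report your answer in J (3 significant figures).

Adiabatic: TV^(γ−1) = const with γ = 7/5.
T₂ = T₁ (V₁/V₂)^(γ−1) = 303 × (10.1/4.06)^0.4 = 303 × 1.44 = 436.3 K.
W_by = nCᵥ(T₁ − T₂) = (1.97)(20.79)(303 − 436.3) = -5457 J.

W ≈ -5460 J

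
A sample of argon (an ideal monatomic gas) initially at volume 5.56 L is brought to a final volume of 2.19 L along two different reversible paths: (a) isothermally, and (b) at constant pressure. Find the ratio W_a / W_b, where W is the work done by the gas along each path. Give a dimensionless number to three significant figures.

W_a / W_b ≈ 1.54

Path (a) isothermal: W = P₁V₁ ln(V₂/V₁) → W_a/(P₁V₁) = -0.9317.
Path (b) isobaric: W = P₁(V₂ − V₁) → W_b/(P₁V₁) = -0.6061.
W_a / W_b = -0.9317 / -0.6061 = 1.537.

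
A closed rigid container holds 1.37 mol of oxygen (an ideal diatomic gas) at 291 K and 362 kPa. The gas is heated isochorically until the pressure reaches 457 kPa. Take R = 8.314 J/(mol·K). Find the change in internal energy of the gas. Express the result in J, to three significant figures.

Constant volume ⇒ W = 0, so Q = ΔU = nCᵥΔT with Cᵥ = 5R/2 = 20.79 J/(mol·K).
At constant V, T₂/T₁ = P₂/P₁ ⇒ ΔT = T₁(P₂/P₁ − 1) = 291·(457/362 − 1) = 76.37 K.
ΔU = (1.37)(20.79)(76.37) = 2175 J.

ΔU ≈ 2170 J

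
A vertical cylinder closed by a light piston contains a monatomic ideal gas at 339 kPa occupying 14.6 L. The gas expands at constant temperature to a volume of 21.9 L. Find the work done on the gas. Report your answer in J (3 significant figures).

Isothermal: W = nRT ln(V₂/V₁) = P₁V₁ ln(V₂/V₁).
P₁V₁ = (339 kPa)(14.6 L) = 4949 J.
W = 4949 × ln(21.9/14.6) = 4949 × 0.4055
W_by_gas = 2007 J; work on gas = −W_by = -2007 J.

W ≈ -2010 J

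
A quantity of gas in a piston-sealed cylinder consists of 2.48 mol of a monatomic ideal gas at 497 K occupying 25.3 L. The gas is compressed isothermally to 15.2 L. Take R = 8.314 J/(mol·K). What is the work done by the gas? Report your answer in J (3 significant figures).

W ≈ -5220 J

Isothermal: W = nRT ln(V₂/V₁).
W = (2.48)(8.314)(497) × ln(15.2/25.3)
  = 10248 × -0.5095
W_by_gas = -5221 J.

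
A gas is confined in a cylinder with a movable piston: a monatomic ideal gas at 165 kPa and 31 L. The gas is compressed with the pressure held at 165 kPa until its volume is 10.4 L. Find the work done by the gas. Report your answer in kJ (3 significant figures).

W ≈ -3.40 kJ

Isobaric: W = P ΔV.
W = (165 kPa)(10.4 − 31 L) = (165)(-20.6) = -3399 J.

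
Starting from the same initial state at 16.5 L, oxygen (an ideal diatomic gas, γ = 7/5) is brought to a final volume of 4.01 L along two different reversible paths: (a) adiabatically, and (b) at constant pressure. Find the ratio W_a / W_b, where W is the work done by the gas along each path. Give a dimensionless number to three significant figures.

Path (a) adiabatic: W = P₁V₁(1 − (V₁/V₂)^(γ−1))/(γ−1) → W_a/(P₁V₁) = -1.902.
Path (b) isobaric: W = P₁(V₂ − V₁) → W_b/(P₁V₁) = -0.757.
W_a / W_b = -1.902 / -0.757 = 2.513.

W_a / W_b ≈ 2.51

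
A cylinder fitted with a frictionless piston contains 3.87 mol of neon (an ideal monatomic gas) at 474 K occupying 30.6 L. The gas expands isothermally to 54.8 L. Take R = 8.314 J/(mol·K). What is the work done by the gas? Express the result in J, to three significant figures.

Isothermal: W = nRT ln(V₂/V₁).
W = (3.87)(8.314)(474) × ln(54.8/30.6)
  = 15251 × 0.5827
W_by_gas = 8887 J.

W ≈ 8890 J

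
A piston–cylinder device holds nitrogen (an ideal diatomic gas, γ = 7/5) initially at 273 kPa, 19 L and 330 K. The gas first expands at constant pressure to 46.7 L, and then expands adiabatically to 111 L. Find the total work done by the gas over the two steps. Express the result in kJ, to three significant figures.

W_total ≈ 16.9 kJ

Step 1 (isobaric): W = PΔV = (273 kPa)(46.7 − 19 L) = 7562 J.
After step 1: P = 273 kPa, V = 46.7 L, T = 811.1 K.
Step 2 (adiabatic): W = (P₁V₁ − P₂V₂)/(γ−1) = (12749 − 9017)/0.4 = 9329 J.
W_total = 7562 + 9329 = 16892 J.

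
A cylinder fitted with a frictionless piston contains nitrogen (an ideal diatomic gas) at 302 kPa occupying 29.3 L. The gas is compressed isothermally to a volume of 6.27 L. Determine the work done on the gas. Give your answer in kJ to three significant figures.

Isothermal: W = nRT ln(V₂/V₁) = P₁V₁ ln(V₂/V₁).
P₁V₁ = (302 kPa)(29.3 L) = 8849 J.
W = 8849 × ln(6.27/29.3) = 8849 × -1.542
W_by_gas = -13643 J; work on gas = −W_by = 13643 J.

W ≈ 13.6 kJ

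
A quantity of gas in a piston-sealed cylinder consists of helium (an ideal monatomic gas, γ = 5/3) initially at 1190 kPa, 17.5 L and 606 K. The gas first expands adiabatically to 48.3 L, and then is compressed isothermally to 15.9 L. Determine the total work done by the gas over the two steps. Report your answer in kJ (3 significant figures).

W_total ≈ 3.60 kJ

Step 1 (adiabatic): W = (P₁V₁ − P₂V₂)/(γ−1) = (20825 − 10584)/0.667 = 15362 J.
After step 1: P = 219.1 kPa, V = 48.3 L, T = 308 K.
Step 2 (isothermal): W = P₁V₁ ln(V₂/V₁) = (10584) ln(15.9/48.3) = -11760 J.
W_total = 15362 − 11760 = 3602 J.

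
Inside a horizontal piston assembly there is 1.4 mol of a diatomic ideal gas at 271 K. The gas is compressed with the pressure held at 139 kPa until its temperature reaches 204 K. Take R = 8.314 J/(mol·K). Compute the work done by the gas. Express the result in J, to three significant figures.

Isobaric: W = P ΔV = nR ΔT.
W = (1.4)(8.314)(204 − 271) = -779.9 J.

W ≈ -780 J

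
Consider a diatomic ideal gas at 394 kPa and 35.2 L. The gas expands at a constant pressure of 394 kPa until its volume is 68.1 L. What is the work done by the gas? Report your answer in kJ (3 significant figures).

W ≈ 13.0 kJ

Isobaric: W = P ΔV.
W = (394 kPa)(68.1 − 35.2 L) = (394)(32.9) = 12963 J.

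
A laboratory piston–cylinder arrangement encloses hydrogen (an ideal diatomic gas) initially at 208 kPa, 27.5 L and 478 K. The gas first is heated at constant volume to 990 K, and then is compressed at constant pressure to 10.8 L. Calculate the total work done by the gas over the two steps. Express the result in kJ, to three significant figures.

Step 1 (isochoric): W = 0 (constant volume).
After step 1: P = 430.8 kPa (V unchanged).
Step 2 (isobaric): W = PΔV = (430.8 kPa)(10.8 − 27.5 L) = -7194 J.
W_total = 0 − 7194 = -7194 J.

W_total ≈ -7.19 kJ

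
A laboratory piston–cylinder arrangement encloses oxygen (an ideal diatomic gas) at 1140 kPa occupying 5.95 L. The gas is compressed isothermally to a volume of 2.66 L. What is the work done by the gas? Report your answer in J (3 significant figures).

Isothermal: W = nRT ln(V₂/V₁) = P₁V₁ ln(V₂/V₁).
P₁V₁ = (1140 kPa)(5.95 L) = 6783 J.
W = 6783 × ln(2.66/5.95) = 6783 × -0.8051
W_by_gas = -5461 J.

W ≈ -5460 J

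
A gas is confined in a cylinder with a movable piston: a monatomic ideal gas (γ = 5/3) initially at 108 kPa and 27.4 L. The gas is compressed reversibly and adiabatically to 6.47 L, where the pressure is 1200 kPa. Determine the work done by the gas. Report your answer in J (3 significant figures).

Adiabatic: W = (P₁V₁ − P₂V₂)/(γ − 1) with γ = 5/3.
P₁V₁ = 2959 J, P₂V₂ = 7764 J.
W = (2959 − 7764) / 0.6667 = -7207 J.

W ≈ -7210 J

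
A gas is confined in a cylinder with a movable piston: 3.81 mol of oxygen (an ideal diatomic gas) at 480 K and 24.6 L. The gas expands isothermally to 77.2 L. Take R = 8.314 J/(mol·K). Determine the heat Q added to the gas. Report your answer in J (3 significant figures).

Q ≈ 17400 J

Isothermal ⇒ ΔU = 0, so Q = W = nRT ln(V₂/V₁).
Q = (3.81)(8.314)(480) ln(77.2/24.6) = 15205 × 1.144 = 17389 J.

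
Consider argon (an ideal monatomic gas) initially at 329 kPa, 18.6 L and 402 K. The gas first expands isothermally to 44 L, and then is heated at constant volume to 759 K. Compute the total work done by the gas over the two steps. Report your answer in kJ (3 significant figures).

Step 1 (isothermal): W = P₁V₁ ln(V₂/V₁) = (6119) ln(44/18.6) = 5269 J.
Step 2 (isochoric): W = 0 (constant volume).
W_total = 5269 + 0 = 5269 J.

W_total ≈ 5.27 kJ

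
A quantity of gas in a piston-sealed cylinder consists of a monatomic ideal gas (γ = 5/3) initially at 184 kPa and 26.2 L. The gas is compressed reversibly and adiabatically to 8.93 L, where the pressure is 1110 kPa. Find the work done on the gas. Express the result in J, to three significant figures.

W ≈ 7640 J

Adiabatic: W = (P₁V₁ − P₂V₂)/(γ − 1) with γ = 5/3.
P₁V₁ = 4821 J, P₂V₂ = 9912 J.
W = (4821 − 9912) / 0.6667 = -7637 J.
Work on gas = −W_by = 7637 J.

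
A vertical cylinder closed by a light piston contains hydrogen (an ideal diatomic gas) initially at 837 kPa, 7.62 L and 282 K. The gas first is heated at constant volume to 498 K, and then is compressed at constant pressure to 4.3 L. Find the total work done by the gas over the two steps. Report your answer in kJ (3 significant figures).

Step 1 (isochoric): W = 0 (constant volume).
After step 1: P = 1478 kPa (V unchanged).
Step 2 (isobaric): W = PΔV = (1478 kPa)(4.3 − 7.62 L) = -4907 J.
W_total = 0 − 4907 = -4907 J.

W_total ≈ -4.91 kJ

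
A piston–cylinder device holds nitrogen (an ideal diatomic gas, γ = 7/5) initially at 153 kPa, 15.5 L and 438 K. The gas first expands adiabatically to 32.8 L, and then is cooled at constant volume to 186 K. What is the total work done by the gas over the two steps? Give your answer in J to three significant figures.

Step 1 (adiabatic): W = (P₁V₁ − P₂V₂)/(γ−1) = (2372 − 1757)/0.4 = 1536 J.
Step 2 (isochoric): W = 0 (constant volume).
W_total = 1536 + 0 = 1536 J.

W_total ≈ 1540 J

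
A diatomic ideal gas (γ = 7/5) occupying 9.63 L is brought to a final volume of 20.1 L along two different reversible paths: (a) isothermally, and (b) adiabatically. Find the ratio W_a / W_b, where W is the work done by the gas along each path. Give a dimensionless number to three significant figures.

W_a / W_b ≈ 1.15

Path (a) isothermal: W = P₁V₁ ln(V₂/V₁) → W_a/(P₁V₁) = 0.7358.
Path (b) adiabatic: W = P₁V₁(1 − (V₁/V₂)^(γ−1))/(γ−1) → W_b/(P₁V₁) = 0.6374.
W_a / W_b = 0.7358 / 0.6374 = 1.154.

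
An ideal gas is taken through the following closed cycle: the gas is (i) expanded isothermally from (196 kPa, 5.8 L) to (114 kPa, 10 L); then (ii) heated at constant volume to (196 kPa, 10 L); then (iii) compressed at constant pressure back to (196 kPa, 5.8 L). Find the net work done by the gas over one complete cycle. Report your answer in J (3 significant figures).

W_net ≈ -204 J

Leg (i): W = PᵢVᵢ ln(V_f/Vᵢ) = (1137) ln(10/5.8) = 619.2 J.
Leg (ii): W = 0.
Leg (iii): W = PΔV = (196)(5.8 − 10) = -823.2 J.
W_net = 619.2 − 823.2 = -204 J.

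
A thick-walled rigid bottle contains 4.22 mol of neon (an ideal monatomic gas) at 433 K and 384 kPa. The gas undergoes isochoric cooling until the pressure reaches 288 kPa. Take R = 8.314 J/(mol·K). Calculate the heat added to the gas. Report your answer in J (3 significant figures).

Q ≈ -5700 J

Constant volume ⇒ W = 0, so Q = ΔU = nCᵥΔT with Cᵥ = 3R/2 = 12.47 J/(mol·K).
At constant V, T₂/T₁ = P₂/P₁ ⇒ ΔT = T₁(P₂/P₁ − 1) = 433·(288/384 − 1) = -108.2 K.
ΔU = (4.22)(12.47)(-108.2) = -5697 J.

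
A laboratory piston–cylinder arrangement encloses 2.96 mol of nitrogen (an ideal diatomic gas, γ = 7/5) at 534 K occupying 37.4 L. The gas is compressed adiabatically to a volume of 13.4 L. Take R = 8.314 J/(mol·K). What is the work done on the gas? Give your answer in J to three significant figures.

Adiabatic: TV^(γ−1) = const with γ = 7/5.
T₂ = T₁ (V₁/V₂)^(γ−1) = 534 × (37.4/13.4)^0.4 = 534 × 1.508 = 805.1 K.
W_by = nCᵥ(T₁ − T₂) = (2.96)(20.79)(534 − 805.1) = -16679 J.
Work on gas = −W_by = 16679 J.

W ≈ 16700 J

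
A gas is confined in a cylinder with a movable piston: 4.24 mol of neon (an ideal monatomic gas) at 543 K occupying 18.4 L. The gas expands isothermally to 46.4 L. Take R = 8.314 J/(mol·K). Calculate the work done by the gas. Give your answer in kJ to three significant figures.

Isothermal: W = nRT ln(V₂/V₁).
W = (4.24)(8.314)(543) × ln(46.4/18.4)
  = 19141 × 0.9249
W_by_gas = 17705 J.

W ≈ 17.7 kJ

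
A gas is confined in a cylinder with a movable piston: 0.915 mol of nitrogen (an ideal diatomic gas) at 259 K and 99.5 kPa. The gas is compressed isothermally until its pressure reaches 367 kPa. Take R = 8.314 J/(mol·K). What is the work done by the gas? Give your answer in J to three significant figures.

W ≈ -2570 J

Isothermal process: W = nRT ln(V₂/V₁) = nRT ln(P₁/P₂).
W = (0.915)(8.314)(259) × ln(99.5/367)
  = 1970 × ln(0.2711) = 1970 × -1.305
W_by_gas = -2572 J.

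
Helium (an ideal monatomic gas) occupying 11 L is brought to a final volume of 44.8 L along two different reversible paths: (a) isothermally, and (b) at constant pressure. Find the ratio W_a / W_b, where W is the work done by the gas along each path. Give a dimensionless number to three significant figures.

W_a / W_b ≈ 0.457

Path (a) isothermal: W = P₁V₁ ln(V₂/V₁) → W_a/(P₁V₁) = 1.404.
Path (b) isobaric: W = P₁(V₂ − V₁) → W_b/(P₁V₁) = 3.073.
W_a / W_b = 1.404 / 3.073 = 0.457.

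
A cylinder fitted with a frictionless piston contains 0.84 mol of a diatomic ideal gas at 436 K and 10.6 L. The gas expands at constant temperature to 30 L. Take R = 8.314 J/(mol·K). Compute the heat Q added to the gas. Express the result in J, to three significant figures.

Q ≈ 3170 J

Isothermal ⇒ ΔU = 0, so Q = W = nRT ln(V₂/V₁).
Q = (0.84)(8.314)(436) ln(30/10.6) = 3045 × 1.04 = 3168 J.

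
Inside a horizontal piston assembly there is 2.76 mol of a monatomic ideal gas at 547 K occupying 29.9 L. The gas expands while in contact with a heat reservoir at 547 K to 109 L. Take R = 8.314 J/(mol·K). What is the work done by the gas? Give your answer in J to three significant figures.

Isothermal: W = nRT ln(V₂/V₁).
W = (2.76)(8.314)(547) × ln(109/29.9)
  = 12552 × 1.293
W_by_gas = 16236 J.

W ≈ 16200 J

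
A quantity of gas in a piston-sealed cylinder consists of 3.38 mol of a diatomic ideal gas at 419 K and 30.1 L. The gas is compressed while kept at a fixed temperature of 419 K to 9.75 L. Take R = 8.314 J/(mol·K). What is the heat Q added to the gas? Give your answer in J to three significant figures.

Isothermal ⇒ ΔU = 0, so Q = W = nRT ln(V₂/V₁).
Q = (3.38)(8.314)(419) ln(9.75/30.1) = 11774 × -1.127 = -13273 J.

Q ≈ -13300 J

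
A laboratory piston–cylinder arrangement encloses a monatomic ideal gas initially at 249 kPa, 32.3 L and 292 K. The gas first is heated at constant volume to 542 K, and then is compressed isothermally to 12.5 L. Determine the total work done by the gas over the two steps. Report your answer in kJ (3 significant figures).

W_total ≈ -14.2 kJ

Step 1 (isochoric): W = 0 (constant volume).
After step 1: P = 462.2 kPa (V unchanged).
Step 2 (isothermal): W = P₁V₁ ln(V₂/V₁) = (14929) ln(12.5/32.3) = -14172 J.
W_total = 0 − 14172 = -14172 J.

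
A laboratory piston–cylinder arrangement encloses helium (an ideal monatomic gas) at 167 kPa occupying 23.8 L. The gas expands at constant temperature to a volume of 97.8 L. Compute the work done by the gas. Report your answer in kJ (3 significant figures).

Isothermal: W = nRT ln(V₂/V₁) = P₁V₁ ln(V₂/V₁).
P₁V₁ = (167 kPa)(23.8 L) = 3975 J.
W = 3975 × ln(97.8/23.8) = 3975 × 1.413
W_by_gas = 5617 J.

W ≈ 5.62 kJ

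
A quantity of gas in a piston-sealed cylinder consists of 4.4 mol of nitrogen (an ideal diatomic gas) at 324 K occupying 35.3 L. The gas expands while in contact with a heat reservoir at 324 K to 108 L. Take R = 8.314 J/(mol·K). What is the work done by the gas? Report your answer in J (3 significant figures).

W ≈ 13300 J

Isothermal: W = nRT ln(V₂/V₁).
W = (4.4)(8.314)(324) × ln(108/35.3)
  = 11852 × 1.118
W_by_gas = 13254 J.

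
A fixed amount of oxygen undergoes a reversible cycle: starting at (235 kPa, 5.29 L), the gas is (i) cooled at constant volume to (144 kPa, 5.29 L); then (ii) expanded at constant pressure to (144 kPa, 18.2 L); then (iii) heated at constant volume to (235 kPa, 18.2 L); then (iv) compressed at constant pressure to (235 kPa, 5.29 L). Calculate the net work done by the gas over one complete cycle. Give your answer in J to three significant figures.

W_net ≈ -1170 J

Constant-volume legs do no work.
W(ii) = (144)(18.2 − 5.29) = 1859 J; W(iv) = (235)(5.29 − 18.2) = -3034 J.
W_net = 1859 − 3034 = -1175 J (the counter-clockwise enclosed area).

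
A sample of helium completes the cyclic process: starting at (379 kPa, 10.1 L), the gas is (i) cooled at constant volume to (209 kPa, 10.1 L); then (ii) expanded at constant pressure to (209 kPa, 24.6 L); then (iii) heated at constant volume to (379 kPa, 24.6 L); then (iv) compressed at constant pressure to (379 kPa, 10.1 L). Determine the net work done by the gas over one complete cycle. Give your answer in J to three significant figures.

W_net ≈ -2470 J

Constant-volume legs do no work.
W(ii) = (209)(24.6 − 10.1) = 3031 J; W(iv) = (379)(10.1 − 24.6) = -5496 J.
W_net = 3031 − 5496 = -2465 J (the counter-clockwise enclosed area).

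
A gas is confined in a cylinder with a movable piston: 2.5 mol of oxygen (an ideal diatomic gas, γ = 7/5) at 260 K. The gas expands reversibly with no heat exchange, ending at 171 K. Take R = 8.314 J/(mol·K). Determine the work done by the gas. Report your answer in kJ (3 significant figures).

W ≈ 4.62 kJ

Adiabatic ⇒ Q = 0, so W_by = −ΔU = nCᵥ(T₁ − T₂).
Cᵥ = 5R/2 = 20.79 J/(mol·K).
W = (2.5)(20.79)(260 − 171) = 4625 J.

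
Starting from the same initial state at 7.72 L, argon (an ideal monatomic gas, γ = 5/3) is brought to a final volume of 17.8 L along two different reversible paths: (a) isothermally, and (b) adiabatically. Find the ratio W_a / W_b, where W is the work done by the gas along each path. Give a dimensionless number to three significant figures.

Path (a) isothermal: W = P₁V₁ ln(V₂/V₁) → W_a/(P₁V₁) = 0.8354.
Path (b) adiabatic: W = P₁V₁(1 − (V₁/V₂)^(γ−1))/(γ−1) → W_b/(P₁V₁) = 0.6405.
W_a / W_b = 0.8354 / 0.6405 = 1.304.

W_a / W_b ≈ 1.30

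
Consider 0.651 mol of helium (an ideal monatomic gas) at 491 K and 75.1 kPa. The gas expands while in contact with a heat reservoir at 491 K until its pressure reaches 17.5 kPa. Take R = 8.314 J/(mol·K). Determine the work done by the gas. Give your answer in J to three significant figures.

Isothermal process: W = nRT ln(V₂/V₁) = nRT ln(P₁/P₂).
W = (0.651)(8.314)(491) × ln(75.1/17.5)
  = 2657 × ln(4.291) = 2657 × 1.457
W_by_gas = 3871 J.

W ≈ 3870 J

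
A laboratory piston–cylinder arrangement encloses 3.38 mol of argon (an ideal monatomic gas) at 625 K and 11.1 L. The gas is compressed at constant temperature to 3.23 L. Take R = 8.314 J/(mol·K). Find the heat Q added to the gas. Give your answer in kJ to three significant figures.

Isothermal ⇒ ΔU = 0, so Q = W = nRT ln(V₂/V₁).
Q = (3.38)(8.314)(625) ln(3.23/11.1) = 17563 × -1.234 = -21681 J.

Q ≈ -21.7 kJ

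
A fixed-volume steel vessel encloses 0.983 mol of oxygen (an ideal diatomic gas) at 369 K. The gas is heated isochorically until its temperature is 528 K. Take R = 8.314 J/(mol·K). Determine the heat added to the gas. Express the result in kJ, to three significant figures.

Constant volume ⇒ W = 0, so Q = ΔU = nCᵥΔT with Cᵥ = 5R/2 = 20.79 J/(mol·K).
ΔU = (0.983)(20.79)(528 − 369) = 3249 J.

Q ≈ 3.25 kJ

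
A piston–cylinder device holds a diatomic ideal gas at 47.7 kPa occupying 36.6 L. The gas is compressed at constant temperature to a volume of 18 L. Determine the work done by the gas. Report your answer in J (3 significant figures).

W ≈ -1240 J

Isothermal: W = nRT ln(V₂/V₁) = P₁V₁ ln(V₂/V₁).
P₁V₁ = (47.7 kPa)(36.6 L) = 1746 J.
W = 1746 × ln(18/36.6) = 1746 × -0.7097
W_by_gas = -1239 J.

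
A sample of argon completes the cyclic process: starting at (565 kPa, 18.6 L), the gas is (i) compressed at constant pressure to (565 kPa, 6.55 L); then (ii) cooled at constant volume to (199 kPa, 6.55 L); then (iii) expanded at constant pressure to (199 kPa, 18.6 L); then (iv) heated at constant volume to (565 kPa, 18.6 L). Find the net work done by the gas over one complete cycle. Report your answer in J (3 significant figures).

W_net ≈ -4410 J

Constant-volume legs do no work.
W(i) = (565)(6.55 − 18.6) = -6808 J; W(iii) = (199)(18.6 − 6.55) = 2398 J.
W_net = -6808 + 2398 = -4410 J (the counter-clockwise enclosed area).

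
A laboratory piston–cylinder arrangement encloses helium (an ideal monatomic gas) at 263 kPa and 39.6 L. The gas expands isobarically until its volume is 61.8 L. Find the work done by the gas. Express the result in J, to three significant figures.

Isobaric: W = P ΔV.
W = (263 kPa)(61.8 − 39.6 L) = (263)(22.2) = 5839 J.

W ≈ 5840 J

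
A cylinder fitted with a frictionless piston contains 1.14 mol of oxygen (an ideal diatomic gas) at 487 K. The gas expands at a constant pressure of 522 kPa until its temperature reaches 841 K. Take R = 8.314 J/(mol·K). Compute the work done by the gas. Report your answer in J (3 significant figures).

W ≈ 3360 J

Isobaric: W = P ΔV = nR ΔT.
W = (1.14)(8.314)(841 − 487) = 3355 J.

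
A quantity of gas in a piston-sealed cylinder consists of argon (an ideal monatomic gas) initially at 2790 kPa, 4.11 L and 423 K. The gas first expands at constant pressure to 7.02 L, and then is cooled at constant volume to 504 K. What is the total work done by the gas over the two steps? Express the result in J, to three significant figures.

W_total ≈ 8120 J

Step 1 (isobaric): W = PΔV = (2790 kPa)(7.02 − 4.11 L) = 8119 J.
Step 2 (isochoric): W = 0 (constant volume).
W_total = 8119 + 0 = 8119 J.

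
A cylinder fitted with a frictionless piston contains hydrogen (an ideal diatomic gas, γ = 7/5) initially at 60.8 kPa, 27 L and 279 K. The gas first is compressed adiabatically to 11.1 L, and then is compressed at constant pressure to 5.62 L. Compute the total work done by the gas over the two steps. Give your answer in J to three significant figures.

Step 1 (adiabatic): W = (P₁V₁ − P₂V₂)/(γ−1) = (1642 − 2343)/0.4 = -1752 J.
After step 1: P = 211 kPa, V = 11.1 L, T = 398.1 K.
Step 2 (isobaric): W = PΔV = (211 kPa)(5.62 − 11.1 L) = -1156 J.
W_total = -1752 − 1156 = -2909 J.

W_total ≈ -2910 J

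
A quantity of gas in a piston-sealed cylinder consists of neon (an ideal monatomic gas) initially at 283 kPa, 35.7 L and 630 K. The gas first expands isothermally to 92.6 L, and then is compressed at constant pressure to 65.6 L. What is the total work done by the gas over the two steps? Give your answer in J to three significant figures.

W_total ≈ 6680 J

Step 1 (isothermal): W = P₁V₁ ln(V₂/V₁) = (10103) ln(92.6/35.7) = 9630 J.
After step 1: P = 109.1 kPa, V = 92.6 L, T = 630 K.
Step 2 (isobaric): W = PΔV = (109.1 kPa)(65.6 − 92.6 L) = -2946 J.
W_total = 9630 − 2946 = 6684 J.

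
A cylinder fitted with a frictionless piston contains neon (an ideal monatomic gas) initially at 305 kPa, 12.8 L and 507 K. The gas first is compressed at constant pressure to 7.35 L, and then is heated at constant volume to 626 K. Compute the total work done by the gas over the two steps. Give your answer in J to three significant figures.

Step 1 (isobaric): W = PΔV = (305 kPa)(7.35 − 12.8 L) = -1662 J.
Step 2 (isochoric): W = 0 (constant volume).
W_total = -1662 + 0 = -1662 J.

W_total ≈ -1660 J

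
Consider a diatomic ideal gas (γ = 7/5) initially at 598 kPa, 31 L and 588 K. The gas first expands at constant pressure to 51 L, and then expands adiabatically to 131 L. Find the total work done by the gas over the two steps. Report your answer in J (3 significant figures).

Step 1 (isobaric): W = PΔV = (598 kPa)(51 − 31 L) = 11960 J.
After step 1: P = 598 kPa, V = 51 L, T = 967.4 K.
Step 2 (adiabatic): W = (P₁V₁ − P₂V₂)/(γ−1) = (30498 − 20912)/0.4 = 23966 J.
W_total = 11960 + 23966 = 35926 J.

W_total ≈ 35900 J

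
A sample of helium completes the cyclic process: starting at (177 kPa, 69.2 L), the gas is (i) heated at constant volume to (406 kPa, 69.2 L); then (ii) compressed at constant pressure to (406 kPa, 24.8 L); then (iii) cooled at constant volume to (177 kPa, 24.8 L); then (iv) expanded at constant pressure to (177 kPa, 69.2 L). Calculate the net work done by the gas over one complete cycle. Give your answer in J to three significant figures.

Constant-volume legs do no work.
W(ii) = (406)(24.8 − 69.2) = -18026 J; W(iv) = (177)(69.2 − 24.8) = 7859 J.
W_net = -18026 + 7859 = -10168 J (the counter-clockwise enclosed area).

W_net ≈ -10200 J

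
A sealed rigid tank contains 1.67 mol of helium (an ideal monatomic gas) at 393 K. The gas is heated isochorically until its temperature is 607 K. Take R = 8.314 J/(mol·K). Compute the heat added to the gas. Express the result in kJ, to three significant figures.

Constant volume ⇒ W = 0, so Q = ΔU = nCᵥΔT with Cᵥ = 3R/2 = 12.47 J/(mol·K).
ΔU = (1.67)(12.47)(607 − 393) = 4457 J.

Q ≈ 4.46 kJ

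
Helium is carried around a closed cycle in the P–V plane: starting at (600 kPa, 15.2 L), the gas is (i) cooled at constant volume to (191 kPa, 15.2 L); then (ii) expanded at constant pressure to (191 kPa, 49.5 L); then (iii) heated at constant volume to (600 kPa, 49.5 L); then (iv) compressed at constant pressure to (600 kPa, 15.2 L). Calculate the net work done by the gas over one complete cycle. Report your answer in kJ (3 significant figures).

W_net ≈ -14.0 kJ

Constant-volume legs do no work.
W(ii) = (191)(49.5 − 15.2) = 6551 J; W(iv) = (600)(15.2 − 49.5) = -20580 J.
W_net = 6551 − 20580 = -14029 J (the counter-clockwise enclosed area).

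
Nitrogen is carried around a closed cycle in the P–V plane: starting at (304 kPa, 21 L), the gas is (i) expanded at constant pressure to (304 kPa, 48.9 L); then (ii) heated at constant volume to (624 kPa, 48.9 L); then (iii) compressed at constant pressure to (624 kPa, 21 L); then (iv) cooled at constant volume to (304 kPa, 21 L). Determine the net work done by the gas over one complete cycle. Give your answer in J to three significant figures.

Constant-volume legs do no work.
W(i) = (304)(48.9 − 21) = 8482 J; W(iii) = (624)(21 − 48.9) = -17410 J.
W_net = 8482 − 17410 = -8928 J (the counter-clockwise enclosed area).

W_net ≈ -8930 J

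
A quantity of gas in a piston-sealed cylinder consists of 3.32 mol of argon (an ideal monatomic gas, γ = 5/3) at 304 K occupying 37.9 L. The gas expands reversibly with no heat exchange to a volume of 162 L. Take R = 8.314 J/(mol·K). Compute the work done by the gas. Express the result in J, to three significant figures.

W ≈ 7810 J

Adiabatic: TV^(γ−1) = const with γ = 5/3.
T₂ = T₁ (V₁/V₂)^(γ−1) = 304 × (37.9/162)^0.667 = 304 × 0.3797 = 115.4 K.
W_by = nCᵥ(T₁ − T₂) = (3.32)(12.47)(304 − 115.4) = 7808 J.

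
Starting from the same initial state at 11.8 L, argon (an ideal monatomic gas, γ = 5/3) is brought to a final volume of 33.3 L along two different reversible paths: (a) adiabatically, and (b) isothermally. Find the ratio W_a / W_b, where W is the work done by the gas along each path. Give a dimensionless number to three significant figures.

Path (a) adiabatic: W = P₁V₁(1 − (V₁/V₂)^(γ−1))/(γ−1) → W_a/(P₁V₁) = 0.7489.
Path (b) isothermal: W = P₁V₁ ln(V₂/V₁) → W_b/(P₁V₁) = 1.037.
W_a / W_b = 0.7489 / 1.037 = 0.7218.

W_a / W_b ≈ 0.722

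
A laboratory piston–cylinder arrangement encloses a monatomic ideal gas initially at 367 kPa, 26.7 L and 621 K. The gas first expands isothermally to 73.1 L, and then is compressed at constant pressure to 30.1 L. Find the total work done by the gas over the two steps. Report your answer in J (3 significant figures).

W_total ≈ 4110 J

Step 1 (isothermal): W = P₁V₁ ln(V₂/V₁) = (9799) ln(73.1/26.7) = 9869 J.
After step 1: P = 134 kPa, V = 73.1 L, T = 621 K.
Step 2 (isobaric): W = PΔV = (134 kPa)(30.1 − 73.1 L) = -5764 J.
W_total = 9869 − 5764 = 4105 J.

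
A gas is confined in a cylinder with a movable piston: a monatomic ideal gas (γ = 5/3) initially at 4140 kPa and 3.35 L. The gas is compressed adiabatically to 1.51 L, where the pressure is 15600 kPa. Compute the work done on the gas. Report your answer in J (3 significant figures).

W ≈ 14500 J

Adiabatic: W = (P₁V₁ − P₂V₂)/(γ − 1) with γ = 5/3.
P₁V₁ = 13869 J, P₂V₂ = 23556 J.
W = (13869 − 23556) / 0.6667 = -14530 J.
Work on gas = −W_by = 14530 J.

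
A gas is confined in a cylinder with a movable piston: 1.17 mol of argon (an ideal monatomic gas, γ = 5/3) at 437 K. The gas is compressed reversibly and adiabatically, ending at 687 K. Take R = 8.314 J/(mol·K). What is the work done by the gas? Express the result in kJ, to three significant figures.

Adiabatic ⇒ Q = 0, so W_by = −ΔU = nCᵥ(T₁ − T₂).
Cᵥ = 3R/2 = 12.47 J/(mol·K).
W = (1.17)(12.47)(437 − 687) = -3648 J.

W ≈ -3.65 kJ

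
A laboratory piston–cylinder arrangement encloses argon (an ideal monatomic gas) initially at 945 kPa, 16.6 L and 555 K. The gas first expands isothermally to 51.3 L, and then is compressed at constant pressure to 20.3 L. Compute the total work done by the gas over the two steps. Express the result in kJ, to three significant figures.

W_total ≈ 8.22 kJ

Step 1 (isothermal): W = P₁V₁ ln(V₂/V₁) = (15687) ln(51.3/16.6) = 17699 J.
After step 1: P = 305.8 kPa, V = 51.3 L, T = 555 K.
Step 2 (isobaric): W = PΔV = (305.8 kPa)(20.3 − 51.3 L) = -9479 J.
W_total = 17699 − 9479 = 8220 J.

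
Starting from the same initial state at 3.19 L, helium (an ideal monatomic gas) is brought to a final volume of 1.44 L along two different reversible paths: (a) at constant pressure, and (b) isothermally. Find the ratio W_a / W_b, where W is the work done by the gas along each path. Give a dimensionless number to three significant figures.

W_a / W_b ≈ 0.690

Path (a) isobaric: W = P₁(V₂ − V₁) → W_a/(P₁V₁) = -0.5486.
Path (b) isothermal: W = P₁V₁ ln(V₂/V₁) → W_b/(P₁V₁) = -0.7954.
W_a / W_b = -0.5486 / -0.7954 = 0.6897.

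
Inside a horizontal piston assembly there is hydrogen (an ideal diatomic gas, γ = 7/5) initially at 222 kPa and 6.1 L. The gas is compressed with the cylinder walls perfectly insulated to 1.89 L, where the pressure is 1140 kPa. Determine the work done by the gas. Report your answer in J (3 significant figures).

W ≈ -2000 J

Adiabatic: W = (P₁V₁ − P₂V₂)/(γ − 1) with γ = 7/5.
P₁V₁ = 1354 J, P₂V₂ = 2155 J.
W = (1354 − 2155) / 0.4 = -2001 J.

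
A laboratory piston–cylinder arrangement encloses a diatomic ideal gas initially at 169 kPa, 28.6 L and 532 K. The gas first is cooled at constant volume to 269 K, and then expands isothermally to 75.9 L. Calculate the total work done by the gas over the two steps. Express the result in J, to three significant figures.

W_total ≈ 2390 J

Step 1 (isochoric): W = 0 (constant volume).
After step 1: P = 85.45 kPa (V unchanged).
Step 2 (isothermal): W = P₁V₁ ln(V₂/V₁) = (2444) ln(75.9/28.6) = 2385 J.
W_total = 0 + 2385 = 2385 J.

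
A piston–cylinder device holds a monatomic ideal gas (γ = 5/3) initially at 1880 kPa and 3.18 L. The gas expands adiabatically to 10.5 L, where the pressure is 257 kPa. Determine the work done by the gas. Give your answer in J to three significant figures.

W ≈ 4920 J

Adiabatic: W = (P₁V₁ − P₂V₂)/(γ − 1) with γ = 5/3.
P₁V₁ = 5978 J, P₂V₂ = 2698 J.
W = (5978 − 2698) / 0.6667 = 4920 J.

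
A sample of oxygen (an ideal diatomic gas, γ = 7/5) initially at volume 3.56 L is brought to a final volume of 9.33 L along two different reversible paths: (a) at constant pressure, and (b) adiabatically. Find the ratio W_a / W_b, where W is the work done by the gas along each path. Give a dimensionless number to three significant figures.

Path (a) isobaric: W = P₁(V₂ − V₁) → W_a/(P₁V₁) = 1.621.
Path (b) adiabatic: W = P₁V₁(1 − (V₁/V₂)^(γ−1))/(γ−1) → W_b/(P₁V₁) = 0.7995.
W_a / W_b = 1.621 / 0.7995 = 2.027.

W_a / W_b ≈ 2.03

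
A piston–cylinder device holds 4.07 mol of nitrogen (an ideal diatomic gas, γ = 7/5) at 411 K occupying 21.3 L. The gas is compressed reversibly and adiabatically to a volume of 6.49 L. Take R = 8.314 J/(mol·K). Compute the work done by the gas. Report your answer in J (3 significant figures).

W ≈ -21200 J

Adiabatic: TV^(γ−1) = const with γ = 7/5.
T₂ = T₁ (V₁/V₂)^(γ−1) = 411 × (21.3/6.49)^0.4 = 411 × 1.609 = 661.1 K.
W_by = nCᵥ(T₁ − T₂) = (4.07)(20.79)(411 − 661.1) = -21161 J.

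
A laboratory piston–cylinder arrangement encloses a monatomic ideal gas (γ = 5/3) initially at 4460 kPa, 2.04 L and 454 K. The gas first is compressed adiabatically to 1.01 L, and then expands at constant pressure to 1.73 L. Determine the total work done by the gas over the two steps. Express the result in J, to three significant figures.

W_total ≈ 2200 J

Step 1 (adiabatic): W = (P₁V₁ − P₂V₂)/(γ−1) = (9098 − 14538)/0.667 = -8159 J.
After step 1: P = 14394 kPa, V = 1.01 L, T = 725.4 K.
Step 2 (isobaric): W = PΔV = (14394 kPa)(1.73 − 1.01 L) = 10364 J.
W_total = -8159 + 10364 = 2204 J.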